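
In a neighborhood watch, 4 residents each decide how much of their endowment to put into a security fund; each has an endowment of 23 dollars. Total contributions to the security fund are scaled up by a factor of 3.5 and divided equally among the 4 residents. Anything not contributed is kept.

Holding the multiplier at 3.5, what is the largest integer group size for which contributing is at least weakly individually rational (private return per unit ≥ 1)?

Private return per unit is 3.5/(group size), which is ≥ 1 whenever the group size is ≤ 3.5.
The largest such integer is 3.

3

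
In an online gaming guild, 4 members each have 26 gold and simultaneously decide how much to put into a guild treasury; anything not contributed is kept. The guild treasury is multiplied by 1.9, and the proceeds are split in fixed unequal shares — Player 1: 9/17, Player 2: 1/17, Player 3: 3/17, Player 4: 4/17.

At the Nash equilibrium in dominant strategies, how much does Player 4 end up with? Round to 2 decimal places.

37.62 gold

For player j, contributing a unit is worthwhile iff 1.9 × (j's share) ≥ 1, i.e. iff j's share is at least 0.5263.
Player 1 alone (share 9/17) is above the threshold, contributing 26; the remaining 3 contribute 0. Total contributed: 26.
Player 4 keeps 26 and receives 1.9 × 26 × 4/17 = 11.62 from the guild treasury, for a payoff of 37.62.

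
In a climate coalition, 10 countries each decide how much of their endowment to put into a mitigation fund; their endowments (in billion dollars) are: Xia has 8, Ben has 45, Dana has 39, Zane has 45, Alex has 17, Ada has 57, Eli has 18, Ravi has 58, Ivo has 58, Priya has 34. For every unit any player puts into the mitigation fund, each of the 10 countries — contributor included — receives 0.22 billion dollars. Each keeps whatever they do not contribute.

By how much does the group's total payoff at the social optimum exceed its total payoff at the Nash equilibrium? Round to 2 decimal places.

454.80 billion dollars

The private return per contributed unit is 0.22 < 1 for everyone, so the Nash equilibrium is zero contribution and the group total is Σ E_j = 8 + 45 + 39 + 45 + 17 + 57 + 18 + 58 + 58 + 34 = 379.
Each contributed unit returns 2.200 to the group, so the social optimum is full contribution by everyone: group total = 2.200 × 379 = 833.80.
Efficiency loss = (2.200 − 1) × 379 = 454.80.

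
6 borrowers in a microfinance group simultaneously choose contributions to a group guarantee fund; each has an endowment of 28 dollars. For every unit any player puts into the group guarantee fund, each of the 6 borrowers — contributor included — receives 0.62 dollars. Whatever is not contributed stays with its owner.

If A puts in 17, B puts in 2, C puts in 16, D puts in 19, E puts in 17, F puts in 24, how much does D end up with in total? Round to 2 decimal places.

67.90 dollars

Total contributed: 17 + 2 + 16 + 19 + 17 + 24 = 95.
Each receives 0.62 × 95 = 58.90 from the group guarantee fund.
D keeps 28 − 19 = 9, so D's payoff is 9 + 58.90 = 67.90.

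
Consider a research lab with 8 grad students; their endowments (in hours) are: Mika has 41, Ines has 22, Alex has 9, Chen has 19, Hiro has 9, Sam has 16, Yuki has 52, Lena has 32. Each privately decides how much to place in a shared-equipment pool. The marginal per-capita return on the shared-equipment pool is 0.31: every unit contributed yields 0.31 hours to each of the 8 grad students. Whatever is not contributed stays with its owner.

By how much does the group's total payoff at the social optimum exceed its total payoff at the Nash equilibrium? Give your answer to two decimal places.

296.00 hours

The private return per contributed unit is 0.31 < 1 for everyone, so the Nash equilibrium is zero contribution and the group total is Σ E_j = 41 + 22 + 9 + 19 + 9 + 16 + 52 + 32 = 200.
Each contributed unit returns 2.480 to the group, so the social optimum is full contribution by everyone: group total = 2.480 × 200 = 496.00.
Efficiency loss = (2.480 − 1) × 200 = 296.00.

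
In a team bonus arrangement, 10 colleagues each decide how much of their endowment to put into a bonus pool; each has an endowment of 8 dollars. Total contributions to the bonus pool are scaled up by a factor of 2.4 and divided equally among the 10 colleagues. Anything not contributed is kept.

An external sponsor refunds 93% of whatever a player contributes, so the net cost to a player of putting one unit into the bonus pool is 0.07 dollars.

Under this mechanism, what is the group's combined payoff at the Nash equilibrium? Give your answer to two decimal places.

266.40 dollars

Under the mechanism each unit contributed yields (2.4/10) / 0.07 = 3.4286 back to its contributor per unit of net cost, which exceeds 1, making full contribution the dominant choice for everyone.
At the Nash equilibrium everyone contributes 8. Group total payoff = 10 × (8 × 0.93 + 2.4 × 8) = 266.40.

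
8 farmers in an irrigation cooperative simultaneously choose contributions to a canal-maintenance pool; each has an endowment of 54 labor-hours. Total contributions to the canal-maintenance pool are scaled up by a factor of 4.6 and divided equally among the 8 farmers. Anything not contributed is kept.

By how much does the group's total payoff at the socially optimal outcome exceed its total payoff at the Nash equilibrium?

Each contributed unit returns 4.6/8 = 0.5750 to its contributor — below 1 — so contributing 0 is dominant for every player. At the Nash equilibrium everyone keeps their 54, and the group total is 8 × 54 = 432.
Each contributed unit returns 4.600 to the group as a whole (0.5750 to each of 8 players), which exceeds 1, so the social optimum is full contribution: group total = 4.600 × 432 = 1987.20.
Efficiency loss = 1987.20 − 432 = 1555.20.

1555.20 labor-hours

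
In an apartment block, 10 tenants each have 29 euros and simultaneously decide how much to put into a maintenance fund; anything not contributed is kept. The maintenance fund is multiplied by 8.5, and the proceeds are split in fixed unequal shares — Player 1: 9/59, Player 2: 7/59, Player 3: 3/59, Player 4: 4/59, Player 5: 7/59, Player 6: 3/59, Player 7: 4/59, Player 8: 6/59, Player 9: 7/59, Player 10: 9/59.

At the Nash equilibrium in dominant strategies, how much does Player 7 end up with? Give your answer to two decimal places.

For player j, contributing a unit is worthwhile iff 8.5 × (j's share) ≥ 1, i.e. iff j's share is at least 0.1176.
The shares above 0.1176 belong to Player 1, Player 2, Player 5, Player 9 and Player 10, contributing 29 each; the remaining 5 contribute 0. Total contributed: 145.
Player 7 keeps 29 and receives 8.5 × 145 × 4/59 = 83.56 from the maintenance fund, for a payoff of 112.56.

112.56 euros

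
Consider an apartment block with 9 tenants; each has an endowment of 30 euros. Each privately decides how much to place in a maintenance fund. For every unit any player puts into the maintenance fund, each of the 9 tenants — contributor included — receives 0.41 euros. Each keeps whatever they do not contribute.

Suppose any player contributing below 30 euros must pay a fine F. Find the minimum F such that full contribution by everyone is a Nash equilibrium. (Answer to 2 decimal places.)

17.70 euros

Given the others contribute fully, the best deviation is to contribute 0 (any partial contribution still incurs the fine and gives up units whose private return 0.41 is below 1).
Deviating from 30 to 0 saves 30 euros but forfeits the deviator's share of the drop in the maintenance fund: 0.41 × 30 = 12.30.
So the deviation gain is 30 − 12.30 = 17.70, and the fine must be at least 17.70 euros to wipe it out.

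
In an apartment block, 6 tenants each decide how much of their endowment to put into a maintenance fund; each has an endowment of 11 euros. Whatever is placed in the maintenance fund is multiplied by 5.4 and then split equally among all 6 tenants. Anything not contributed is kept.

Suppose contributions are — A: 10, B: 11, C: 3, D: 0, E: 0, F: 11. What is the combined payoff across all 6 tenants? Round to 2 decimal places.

220.00 euros

Total contributed: 10 + 11 + 3 + 0 + 0 + 11 = 35; total kept: 6 × 11 − 35 = 31.
The maintenance fund pays out 5.4 × 35 = 189.00 in aggregate.
Group total = 31 + 189.00 = 220.00.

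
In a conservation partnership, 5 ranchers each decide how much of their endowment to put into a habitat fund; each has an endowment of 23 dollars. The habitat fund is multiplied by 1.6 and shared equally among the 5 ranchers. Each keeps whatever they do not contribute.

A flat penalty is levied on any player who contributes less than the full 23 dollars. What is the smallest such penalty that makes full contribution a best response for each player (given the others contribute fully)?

15.64 dollars

Given the others contribute fully, the best deviation is to contribute 0 (any partial contribution still incurs the fine and gives up units whose private return 0.3200 is below 1).
Deviating from 23 to 0 saves 23 dollars but forfeits the deviator's share of the drop in the habitat fund: 1.6/5 × 23 = 7.36.
So the deviation gain is 23 − 7.36 = 15.64, and the fine must be at least 15.64 dollars to wipe it out.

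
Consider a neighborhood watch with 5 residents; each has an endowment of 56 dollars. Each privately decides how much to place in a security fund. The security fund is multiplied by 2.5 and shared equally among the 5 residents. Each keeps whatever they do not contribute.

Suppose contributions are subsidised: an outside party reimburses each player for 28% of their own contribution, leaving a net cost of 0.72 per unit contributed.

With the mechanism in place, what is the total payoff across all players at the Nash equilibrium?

280.00 dollars

Even with the mechanism, each unit contributed returns only (2.5/5) / 0.72 = 0.6944 per unit of net cost, so contributing nothing is still dominant.
Everyone keeps their endowment and the group total is 5 × 56 = 280.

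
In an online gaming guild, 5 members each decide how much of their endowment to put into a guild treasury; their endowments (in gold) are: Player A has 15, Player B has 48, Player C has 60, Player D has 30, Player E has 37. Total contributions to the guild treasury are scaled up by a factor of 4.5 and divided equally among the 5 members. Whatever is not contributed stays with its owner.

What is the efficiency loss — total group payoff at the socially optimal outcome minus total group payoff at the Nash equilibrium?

665.00 gold

The private return per contributed unit is 4.5/5 = 0.9000 < 1 for every player regardless of endowment, so the Nash equilibrium is zero contribution and the group total is Σ E_j = 15 + 48 + 60 + 30 + 37 = 190.
Each contributed unit returns 4.500 to the group, so the social optimum is full contribution by everyone: group total = 4.500 × 190 = 855.00.
Efficiency loss = (4.500 − 1) × 190 = 665.00.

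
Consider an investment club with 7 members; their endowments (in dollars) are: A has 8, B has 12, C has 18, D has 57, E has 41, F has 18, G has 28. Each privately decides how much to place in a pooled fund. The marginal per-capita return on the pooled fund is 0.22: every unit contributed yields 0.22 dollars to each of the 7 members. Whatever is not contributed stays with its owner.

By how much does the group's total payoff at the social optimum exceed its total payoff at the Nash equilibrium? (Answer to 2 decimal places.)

The private return per contributed unit is 0.22 < 1 for everyone, so the Nash equilibrium is zero contribution and the group total is Σ E_j = 8 + 12 + 18 + 57 + 41 + 18 + 28 = 182.
Each contributed unit returns 1.540 to the group, so the social optimum is full contribution by everyone: group total = 1.540 × 182 = 280.28.
Efficiency loss = (1.540 − 1) × 182 = 98.28.

98.28 dollars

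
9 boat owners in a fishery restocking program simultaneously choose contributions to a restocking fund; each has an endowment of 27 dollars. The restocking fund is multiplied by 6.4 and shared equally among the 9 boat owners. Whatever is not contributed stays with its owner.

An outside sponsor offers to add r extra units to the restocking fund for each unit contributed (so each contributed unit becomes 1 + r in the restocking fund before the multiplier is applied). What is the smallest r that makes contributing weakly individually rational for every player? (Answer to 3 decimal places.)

With matching at rate r, one contributed unit becomes (1 + r) in the restocking fund and returns 6.4 × (1 + r) / 9 to the contributor.
Setting this equal to 1: 1 + r = 9/6.4 = 1.4063.
So the minimum matching rate is r = 1.4063 − 1 = 0.406.

0.406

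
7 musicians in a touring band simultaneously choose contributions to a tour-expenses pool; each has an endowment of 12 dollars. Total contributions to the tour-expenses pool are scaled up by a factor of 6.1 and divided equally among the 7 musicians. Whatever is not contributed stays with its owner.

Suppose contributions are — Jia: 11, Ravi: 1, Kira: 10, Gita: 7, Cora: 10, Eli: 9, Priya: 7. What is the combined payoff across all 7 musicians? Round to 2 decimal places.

Total contributed: 11 + 1 + 10 + 7 + 10 + 9 + 7 = 55; total kept: 7 × 12 − 55 = 29.
The tour-expenses pool pays out 6.1 × 55 = 335.50 in aggregate.
Group total = 29 + 335.50 = 364.50.

364.50 dollars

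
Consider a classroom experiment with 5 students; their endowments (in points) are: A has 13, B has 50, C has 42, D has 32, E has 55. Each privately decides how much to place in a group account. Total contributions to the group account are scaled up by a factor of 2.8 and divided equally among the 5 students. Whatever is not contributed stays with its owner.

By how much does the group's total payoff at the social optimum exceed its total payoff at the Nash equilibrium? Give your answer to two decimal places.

The private return per contributed unit is 2.8/5 = 0.5600 < 1 for every player regardless of endowment, so the Nash equilibrium is zero contribution and the group total is Σ E_j = 13 + 50 + 42 + 32 + 55 = 192.
Each contributed unit returns 2.800 to the group, so the social optimum is full contribution by everyone: group total = 2.800 × 192 = 537.60.
Efficiency loss = (2.800 − 1) × 192 = 345.60.

345.60 points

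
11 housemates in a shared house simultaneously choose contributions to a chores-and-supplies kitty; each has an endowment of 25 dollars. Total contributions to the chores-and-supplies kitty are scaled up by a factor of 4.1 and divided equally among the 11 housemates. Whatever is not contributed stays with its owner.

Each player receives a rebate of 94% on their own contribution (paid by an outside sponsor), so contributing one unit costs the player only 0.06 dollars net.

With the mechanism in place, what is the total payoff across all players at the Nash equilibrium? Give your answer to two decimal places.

Under the mechanism each unit contributed yields (4.1/11) / 0.06 = 6.2121 back to its contributor per unit of net cost, which exceeds 1, making full contribution the dominant choice for everyone.
So the Nash equilibrium is full contribution by all 11; the group earns 11 × (25 × 0.94 + 4.1 × 25) = 1386.00.

1386.00 dollars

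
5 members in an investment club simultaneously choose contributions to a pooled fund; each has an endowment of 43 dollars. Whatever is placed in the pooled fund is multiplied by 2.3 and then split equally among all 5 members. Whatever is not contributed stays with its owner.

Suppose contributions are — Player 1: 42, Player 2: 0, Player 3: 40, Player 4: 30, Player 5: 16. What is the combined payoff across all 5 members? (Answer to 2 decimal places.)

Total contributed: 42 + 0 + 40 + 30 + 16 = 128; total kept: 5 × 43 − 128 = 87.
The pooled fund pays out 2.3 × 128 = 294.40 in aggregate.
Group total = 87 + 294.40 = 381.40.

381.40 dollars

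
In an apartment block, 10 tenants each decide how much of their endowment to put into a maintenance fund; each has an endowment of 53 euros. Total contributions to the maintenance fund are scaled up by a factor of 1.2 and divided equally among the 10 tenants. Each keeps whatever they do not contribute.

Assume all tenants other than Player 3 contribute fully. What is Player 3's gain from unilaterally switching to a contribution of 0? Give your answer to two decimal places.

46.64 euros

Switching from a contribution of 53 to 0 lets Player 3 keep an extra 53 euros, but lowers the maintenance fund by 53, which costs Player 3 their own share of that drop: 1.2/10 × 53 = 6.36.
Net gain = 53 − 6.36 = 46.64. The private return per contributed unit (0.1200) is below 1, so free-riding is indeed the best response regardless of what the others do.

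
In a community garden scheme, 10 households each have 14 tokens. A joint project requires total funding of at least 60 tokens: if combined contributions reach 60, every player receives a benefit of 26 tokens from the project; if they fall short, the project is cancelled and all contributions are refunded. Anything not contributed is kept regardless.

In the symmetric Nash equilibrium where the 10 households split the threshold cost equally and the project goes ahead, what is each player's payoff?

34 tokens

Equal share of the threshold: 60/10 = 6.
At this profile no one gains by cutting their contribution: any cut drops the total below 60, the project is cancelled, contributions are refunded, and the deviator ends with 14, which is less than 14 − 6 + 26 = 34. Contributing more than 6 just wastes the excess. So contributing exactly 6 is a best response.
Each player's payoff: 14 − 6 + 26 = 34.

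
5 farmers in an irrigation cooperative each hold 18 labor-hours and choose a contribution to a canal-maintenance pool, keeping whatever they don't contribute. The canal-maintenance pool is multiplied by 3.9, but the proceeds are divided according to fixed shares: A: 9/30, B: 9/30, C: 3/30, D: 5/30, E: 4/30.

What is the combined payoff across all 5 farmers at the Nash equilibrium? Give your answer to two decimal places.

194.40 labor-hours

For player j, contributing a unit is worthwhile iff 3.9 × (j's share) ≥ 1, i.e. iff j's share is at least 0.2564.
A and B are above the threshold, contributing 18 each; the remaining 3 contribute 0. Total contributed: 36.
The canal-maintenance pool pays out 3.9 × 36 = 140.40 in total (split across the unequal shares, but the aggregate is all that matters for the group sum).
The 3 free-riders keep 18 each, adding 54. Group total = 54 + 140.40 = 194.40.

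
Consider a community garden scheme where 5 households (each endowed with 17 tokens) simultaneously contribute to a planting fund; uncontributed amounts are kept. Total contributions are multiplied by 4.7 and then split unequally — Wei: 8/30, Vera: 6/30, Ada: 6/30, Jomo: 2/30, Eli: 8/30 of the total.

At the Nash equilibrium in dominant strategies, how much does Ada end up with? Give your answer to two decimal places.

48.96 tokens

For player j, contributing a unit is worthwhile iff 4.7 × (j's share) ≥ 1, i.e. iff j's share is at least 0.2128.
Wei and Eli are above the threshold, contributing 17 each; the remaining 3 contribute 0. Total contributed: 34.
Ada keeps 17 and receives 4.7 × 34 × 6/30 = 31.96 from the planting fund, for a payoff of 48.96.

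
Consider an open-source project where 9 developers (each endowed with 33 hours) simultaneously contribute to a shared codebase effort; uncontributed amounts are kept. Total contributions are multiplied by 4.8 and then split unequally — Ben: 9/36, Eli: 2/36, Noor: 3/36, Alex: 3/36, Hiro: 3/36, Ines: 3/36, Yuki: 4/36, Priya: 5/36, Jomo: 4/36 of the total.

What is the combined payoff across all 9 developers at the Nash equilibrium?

422.40 hours

Player j's private return per contributed unit is 4.8 × (j's share). Contributing is weakly dominant for j when that share is at least 1/4.8 = 0.2083, and contributing 0 is dominant otherwise.
The only share above 0.2083 is Ben's 9/36, contributing 33; the remaining 8 contribute 0. Total contributed: 33.
The shared codebase effort pays out 4.8 × 33 = 158.40 in total (split across the unequal shares, but the aggregate is all that matters for the group sum).
The 8 free-riders keep 33 each, adding 264. Group total = 264 + 158.40 = 422.40.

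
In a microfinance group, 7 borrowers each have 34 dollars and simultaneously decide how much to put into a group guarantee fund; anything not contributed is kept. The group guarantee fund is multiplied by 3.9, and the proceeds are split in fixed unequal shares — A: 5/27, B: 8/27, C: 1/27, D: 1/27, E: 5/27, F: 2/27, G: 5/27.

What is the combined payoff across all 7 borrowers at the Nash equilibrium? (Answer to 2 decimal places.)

336.60 dollars

Player j's private return per contributed unit is 3.9 × (j's share). Contributing is weakly dominant for j when that share is at least 1/3.9 = 0.2564, and contributing 0 is dominant otherwise.
The only share above 0.2564 is B's 8/27, contributing 34; the remaining 6 contribute 0. Total contributed: 34.
The group guarantee fund pays out 3.9 × 34 = 132.60 in total (split across the unequal shares, but the aggregate is all that matters for the group sum).
The 6 free-riders keep 34 each, adding 204. Group total = 204 + 132.60 = 336.60.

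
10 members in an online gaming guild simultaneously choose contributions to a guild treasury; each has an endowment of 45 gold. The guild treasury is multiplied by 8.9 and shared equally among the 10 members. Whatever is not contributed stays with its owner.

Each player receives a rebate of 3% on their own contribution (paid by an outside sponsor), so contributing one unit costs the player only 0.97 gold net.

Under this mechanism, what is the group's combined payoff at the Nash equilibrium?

With the mechanism, a contributed unit returns (8.9/10) / 0.97 = 0.9175 per unit of net cost — still below 1 — so contributing 0 remains dominant for every player.
At the Nash equilibrium no one contributes; group total payoff = 10 × 45 = 450.

450.00 gold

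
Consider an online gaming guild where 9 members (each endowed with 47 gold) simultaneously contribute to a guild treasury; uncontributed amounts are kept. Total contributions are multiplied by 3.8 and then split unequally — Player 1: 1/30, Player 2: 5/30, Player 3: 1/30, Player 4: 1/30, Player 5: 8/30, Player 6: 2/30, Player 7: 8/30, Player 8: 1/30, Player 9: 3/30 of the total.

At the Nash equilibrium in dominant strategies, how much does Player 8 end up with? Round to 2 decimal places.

58.91 gold

A player with share s gets back 3.8·s per unit contributed, so full contribution is dominant for anyone with s > 1/3.8 = 0.2632 and zero contribution is dominant for anyone below.
The shares above 0.2632 belong to Player 5 and Player 7, contributing 47 each; the remaining 7 contribute 0. Total contributed: 94.
Player 8 keeps 47 and receives 3.8 × 94 × 1/30 = 11.91 from the guild treasury, for a payoff of 58.91.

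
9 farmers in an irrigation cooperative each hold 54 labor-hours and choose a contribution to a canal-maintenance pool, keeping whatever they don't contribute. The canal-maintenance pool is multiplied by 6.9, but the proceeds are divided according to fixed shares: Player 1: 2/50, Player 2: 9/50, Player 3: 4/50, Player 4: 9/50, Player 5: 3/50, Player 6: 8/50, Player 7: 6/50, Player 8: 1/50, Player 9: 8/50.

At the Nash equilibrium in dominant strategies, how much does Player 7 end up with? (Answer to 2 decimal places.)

232.85 labor-hours

Each unit j contributes comes back to j as 6.9 × (j's share), so j prefers to contribute only if that share exceeds 1/6.9 = 0.1449; otherwise keeping the unit dominates.
The shares above 0.1449 belong to Player 2, Player 4, Player 6 and Player 9, contributing 54 each; the remaining 5 contribute 0. Total contributed: 216.
Player 7 keeps 54 and receives 6.9 × 216 × 6/50 = 178.85 from the canal-maintenance pool, for a payoff of 232.85.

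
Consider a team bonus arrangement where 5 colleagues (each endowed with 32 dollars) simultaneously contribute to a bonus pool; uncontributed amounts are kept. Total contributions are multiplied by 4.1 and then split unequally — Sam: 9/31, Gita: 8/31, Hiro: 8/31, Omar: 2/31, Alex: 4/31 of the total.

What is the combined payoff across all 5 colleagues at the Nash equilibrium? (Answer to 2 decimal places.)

Player j's private return per contributed unit is 4.1 × (j's share). Contributing is weakly dominant for j when that share is at least 1/4.1 = 0.2439, and contributing 0 is dominant otherwise.
Sam, Gita and Hiro are above the threshold, contributing 32 each; the remaining 2 contribute 0. Total contributed: 96.
The bonus pool pays out 4.1 × 96 = 393.60 in total (split across the unequal shares, but the aggregate is all that matters for the group sum).
The 2 free-riders keep 32 each, adding 64. Group total = 64 + 393.60 = 457.60.

457.60 dollars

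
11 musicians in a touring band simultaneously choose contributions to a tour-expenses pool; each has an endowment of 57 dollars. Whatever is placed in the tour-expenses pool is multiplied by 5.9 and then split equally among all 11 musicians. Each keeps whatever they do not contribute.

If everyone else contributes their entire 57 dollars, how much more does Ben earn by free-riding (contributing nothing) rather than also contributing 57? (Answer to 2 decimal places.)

26.43 dollars

Switching from a contribution of 57 to 0 lets Ben keep an extra 57 dollars, but lowers the tour-expenses pool by 57, which costs Ben their own share of that drop: 5.9/11 × 57 = 30.57.
Net gain = 57 − 30.57 = 26.43. The private return per contributed unit (0.5364) is below 1, so free-riding is indeed the best response regardless of what the others do.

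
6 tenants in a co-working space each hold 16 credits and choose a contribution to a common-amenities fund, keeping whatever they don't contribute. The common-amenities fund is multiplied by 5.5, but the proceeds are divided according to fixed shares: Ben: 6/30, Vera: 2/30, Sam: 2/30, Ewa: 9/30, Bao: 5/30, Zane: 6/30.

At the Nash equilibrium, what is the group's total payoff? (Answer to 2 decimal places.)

312.00 credits

For player j, contributing a unit is worthwhile iff 5.5 × (j's share) ≥ 1, i.e. iff j's share is at least 0.1818.
The shares above 0.1818 belong to Ben, Ewa and Zane, contributing 16 each; the remaining 3 contribute 0. Total contributed: 48.
The common-amenities fund pays out 5.5 × 48 = 264.00 in total (split across the unequal shares, but the aggregate is all that matters for the group sum).
The 3 free-riders keep 16 each, adding 48. Group total = 48 + 264.00 = 312.00.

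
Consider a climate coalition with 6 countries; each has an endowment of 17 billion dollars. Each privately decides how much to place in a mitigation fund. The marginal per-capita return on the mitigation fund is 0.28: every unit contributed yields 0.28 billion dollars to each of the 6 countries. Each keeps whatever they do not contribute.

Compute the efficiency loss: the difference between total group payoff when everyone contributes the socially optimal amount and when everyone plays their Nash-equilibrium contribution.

69.36 billion dollars

The private return per contributed unit is 0.28 < 1, so contributing 0 is dominant for every player. At the Nash equilibrium everyone keeps their 17, and the group total is 6 × 17 = 102.
Each contributed unit returns 1.680 to the group as a whole (0.28 to each of 6 players), which exceeds 1, so the social optimum is full contribution: group total = 1.680 × 102 = 171.36.
Efficiency loss = 171.36 − 102 = 69.36.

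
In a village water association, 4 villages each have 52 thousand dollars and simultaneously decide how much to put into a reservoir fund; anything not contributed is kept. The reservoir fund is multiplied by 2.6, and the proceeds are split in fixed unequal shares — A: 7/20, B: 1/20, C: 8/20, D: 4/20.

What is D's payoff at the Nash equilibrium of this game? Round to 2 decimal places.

79.04 thousand dollars

A player with share s gets back 2.6·s per unit contributed, so full contribution is dominant for anyone with s > 1/2.6 = 0.3846 and zero contribution is dominant for anyone below.
Only C (8/20) clears that bar, contributing 52; the remaining 3 contribute 0. Total contributed: 52.
D keeps 52 and receives 2.6 × 52 × 4/20 = 27.04 from the reservoir fund, for a payoff of 79.04.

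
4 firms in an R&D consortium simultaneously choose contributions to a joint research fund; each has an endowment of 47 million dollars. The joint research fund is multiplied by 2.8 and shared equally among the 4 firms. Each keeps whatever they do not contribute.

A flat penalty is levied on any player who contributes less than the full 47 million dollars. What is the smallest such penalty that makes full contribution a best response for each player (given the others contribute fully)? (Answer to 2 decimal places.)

14.10 million dollars

Given the others contribute fully, the best deviation is to contribute 0 (any partial contribution still incurs the fine and gives up units whose private return 0.7000 is below 1).
Deviating from 47 to 0 saves 47 million dollars but forfeits the deviator's share of the drop in the joint research fund: 2.8/4 × 47 = 32.90.
So the deviation gain is 47 − 32.90 = 14.10, and the fine must be at least 14.10 million dollars to wipe it out.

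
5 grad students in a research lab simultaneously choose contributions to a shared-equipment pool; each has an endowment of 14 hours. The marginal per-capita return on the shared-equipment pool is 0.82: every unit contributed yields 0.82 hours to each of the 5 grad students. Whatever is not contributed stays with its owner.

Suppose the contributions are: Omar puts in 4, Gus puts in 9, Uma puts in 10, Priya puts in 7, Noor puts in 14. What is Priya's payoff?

Total contributed: 4 + 9 + 10 + 7 + 14 = 44.
Each receives 0.82 × 44 = 36.08 from the shared-equipment pool.
Priya keeps 14 − 7 = 7, so Priya's payoff is 7 + 36.08 = 43.08.

43.08 hours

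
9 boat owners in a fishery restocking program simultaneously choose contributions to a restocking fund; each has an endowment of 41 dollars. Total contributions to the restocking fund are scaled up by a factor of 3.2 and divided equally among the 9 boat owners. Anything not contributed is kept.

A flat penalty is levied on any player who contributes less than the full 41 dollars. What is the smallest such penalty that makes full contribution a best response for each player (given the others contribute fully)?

26.42 dollars

Given the others contribute fully, the best deviation is to contribute 0 (any partial contribution still incurs the fine and gives up units whose private return 0.3556 is below 1).
Deviating from 41 to 0 saves 41 dollars but forfeits the deviator's share of the drop in the restocking fund: 3.2/9 × 41 = 14.58.
So the deviation gain is 41 − 14.58 = 26.42, and the fine must be at least 26.42 dollars to wipe it out.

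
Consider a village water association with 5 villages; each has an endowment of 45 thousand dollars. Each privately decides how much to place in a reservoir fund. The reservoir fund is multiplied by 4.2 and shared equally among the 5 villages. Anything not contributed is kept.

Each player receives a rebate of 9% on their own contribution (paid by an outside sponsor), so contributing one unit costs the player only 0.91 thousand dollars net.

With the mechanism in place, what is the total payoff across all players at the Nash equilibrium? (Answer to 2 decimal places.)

225.00 thousand dollars

The effective private return is (4.2/5) / 0.91 = 0.9231, which is still under 1, so the mechanism doesn't change anyone's dominant strategy: zero contribution.
Everyone keeps their endowment and the group total is 5 × 45 = 225.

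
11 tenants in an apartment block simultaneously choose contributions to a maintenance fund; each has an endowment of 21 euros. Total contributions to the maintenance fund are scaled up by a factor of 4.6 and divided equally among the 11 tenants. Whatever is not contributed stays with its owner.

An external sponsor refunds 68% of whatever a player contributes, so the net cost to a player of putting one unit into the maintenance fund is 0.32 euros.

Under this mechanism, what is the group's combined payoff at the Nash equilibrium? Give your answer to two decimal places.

The effective private return per unit is now (4.6/11) / 0.32 = 1.3068 > 1, so every player's dominant strategy flips to full contribution.
So the Nash equilibrium is full contribution by all 11; the group earns 11 × (21 × 0.68 + 4.6 × 21) = 1219.68.

1219.68 euros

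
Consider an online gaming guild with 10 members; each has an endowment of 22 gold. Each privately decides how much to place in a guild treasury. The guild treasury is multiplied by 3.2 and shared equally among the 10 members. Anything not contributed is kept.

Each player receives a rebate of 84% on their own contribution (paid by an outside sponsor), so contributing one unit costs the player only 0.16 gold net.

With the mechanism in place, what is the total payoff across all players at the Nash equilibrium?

888.80 gold

The effective private return per unit is now (3.2/10) / 0.16 = 2.0000 > 1, so every player's dominant strategy flips to full contribution.
At the Nash equilibrium everyone contributes 22. Group total payoff = 10 × (22 × 0.84 + 3.2 × 22) = 888.80.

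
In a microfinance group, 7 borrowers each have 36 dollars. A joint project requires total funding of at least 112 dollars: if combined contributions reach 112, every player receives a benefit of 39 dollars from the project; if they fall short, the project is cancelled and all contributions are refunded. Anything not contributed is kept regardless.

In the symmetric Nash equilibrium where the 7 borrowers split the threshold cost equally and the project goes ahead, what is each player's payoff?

59 dollars

Equal share of the threshold: 112/7 = 16.
At this profile no one gains by cutting their contribution: any cut drops the total below 112, the project is cancelled, contributions are refunded, and the deviator ends with 36, which is less than 36 − 16 + 39 = 59. Contributing more than 16 just wastes the excess. So contributing exactly 16 is a best response.
Each player's payoff: 36 − 16 + 39 = 59.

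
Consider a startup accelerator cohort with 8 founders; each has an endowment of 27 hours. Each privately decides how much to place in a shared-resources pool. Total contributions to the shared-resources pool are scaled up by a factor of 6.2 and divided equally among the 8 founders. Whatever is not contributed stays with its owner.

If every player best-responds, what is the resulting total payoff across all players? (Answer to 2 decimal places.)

Each contributed unit returns 6.2/8 = 0.7750 to its contributor — below 1 — so contributing 0 is dominant for every player. At the Nash equilibrium everyone keeps their 27, and the group total is 8 × 27 = 216.

216.00 hours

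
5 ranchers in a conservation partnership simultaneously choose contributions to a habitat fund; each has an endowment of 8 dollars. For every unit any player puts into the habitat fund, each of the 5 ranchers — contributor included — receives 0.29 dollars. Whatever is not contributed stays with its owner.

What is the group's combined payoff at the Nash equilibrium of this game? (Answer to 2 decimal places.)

The private return per contributed unit is 0.29 < 1, so contributing 0 is dominant for every player. At the Nash equilibrium everyone keeps their 8, and the group total is 5 × 8 = 40.

40.00 dollars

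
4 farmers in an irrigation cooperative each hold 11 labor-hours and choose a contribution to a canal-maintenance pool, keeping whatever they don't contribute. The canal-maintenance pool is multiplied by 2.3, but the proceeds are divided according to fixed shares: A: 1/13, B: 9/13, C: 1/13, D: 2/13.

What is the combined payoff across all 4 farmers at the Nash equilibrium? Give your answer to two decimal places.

For player j, contributing a unit is worthwhile iff 2.3 × (j's share) ≥ 1, i.e. iff j's share is at least 0.4348.
The only share above 0.4348 is B's 9/13, contributing 11; the remaining 3 contribute 0. Total contributed: 11.
The canal-maintenance pool pays out 2.3 × 11 = 25.30 in total (split across the unequal shares, but the aggregate is all that matters for the group sum).
The 3 free-riders keep 11 each, adding 33. Group total = 33 + 25.30 = 58.30.

58.30 labor-hours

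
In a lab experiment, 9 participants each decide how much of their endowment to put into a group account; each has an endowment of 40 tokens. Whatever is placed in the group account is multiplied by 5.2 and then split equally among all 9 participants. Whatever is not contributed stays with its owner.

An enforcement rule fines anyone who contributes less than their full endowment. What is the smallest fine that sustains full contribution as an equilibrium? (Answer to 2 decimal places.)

16.89 tokens

Given the others contribute fully, the best deviation is to contribute 0 (any partial contribution still incurs the fine and gives up units whose private return 0.5778 is below 1).
Deviating from 40 to 0 saves 40 tokens but forfeits the deviator's share of the drop in the group account: 5.2/9 × 40 = 23.11.
So the deviation gain is 40 − 23.11 = 16.89, and the fine must be at least 16.89 tokens to wipe it out.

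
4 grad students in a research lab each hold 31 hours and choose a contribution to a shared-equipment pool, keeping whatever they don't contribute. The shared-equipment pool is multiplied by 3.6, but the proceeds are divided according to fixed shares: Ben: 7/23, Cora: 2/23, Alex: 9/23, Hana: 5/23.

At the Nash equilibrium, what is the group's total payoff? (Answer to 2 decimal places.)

A player with share s gets back 3.6·s per unit contributed, so full contribution is dominant for anyone with s > 1/3.6 = 0.2778 and zero contribution is dominant for anyone below.
Ben and Alex are above the threshold, contributing 31 each; the remaining 2 contribute 0. Total contributed: 62.
The shared-equipment pool pays out 3.6 × 62 = 223.20 in total (split across the unequal shares, but the aggregate is all that matters for the group sum).
The 2 free-riders keep 31 each, adding 62. Group total = 62 + 223.20 = 285.20.

285.20 hours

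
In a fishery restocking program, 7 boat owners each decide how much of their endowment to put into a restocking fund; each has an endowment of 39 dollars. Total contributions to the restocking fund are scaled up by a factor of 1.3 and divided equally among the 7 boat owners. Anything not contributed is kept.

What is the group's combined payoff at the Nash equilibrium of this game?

Each contributed unit returns 1.3/7 = 0.1857 to its contributor — below 1 — so contributing 0 is dominant for every player. At the Nash equilibrium everyone keeps their 39, and the group total is 7 × 39 = 273.

273.00 dollars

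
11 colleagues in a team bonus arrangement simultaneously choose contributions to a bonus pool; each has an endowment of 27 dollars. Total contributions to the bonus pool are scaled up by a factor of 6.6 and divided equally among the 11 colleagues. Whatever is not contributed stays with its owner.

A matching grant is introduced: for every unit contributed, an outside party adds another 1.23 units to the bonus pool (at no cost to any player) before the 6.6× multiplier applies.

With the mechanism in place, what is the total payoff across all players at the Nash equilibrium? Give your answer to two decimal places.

The effective private return per unit is now 6.6 × 2.23 / 11 = 1.3380 > 1, so every player's dominant strategy flips to full contribution.
At the Nash equilibrium everyone contributes 27. Group total payoff = 6.6 × 2.23 × 297 = 4371.25.

4371.25 dollars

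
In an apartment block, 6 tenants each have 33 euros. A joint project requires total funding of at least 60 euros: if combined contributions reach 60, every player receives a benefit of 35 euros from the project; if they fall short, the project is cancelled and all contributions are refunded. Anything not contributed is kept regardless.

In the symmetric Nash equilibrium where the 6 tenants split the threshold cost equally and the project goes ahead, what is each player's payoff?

58 euros

Equal share of the threshold: 60/6 = 10.
At this profile no one gains by cutting their contribution: any cut drops the total below 60, the project is cancelled, contributions are refunded, and the deviator ends with 33, which is less than 33 − 10 + 35 = 58. Contributing more than 10 just wastes the excess. So contributing exactly 10 is a best response.
Each player's payoff: 33 − 10 + 35 = 58.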